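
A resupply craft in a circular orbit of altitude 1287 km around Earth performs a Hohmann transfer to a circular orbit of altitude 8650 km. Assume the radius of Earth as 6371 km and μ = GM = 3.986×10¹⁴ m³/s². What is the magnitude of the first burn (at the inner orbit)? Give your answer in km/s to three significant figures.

Δv ≈ 1.09 km/s

r₁ = 6371 + 1287 = 7658.0 km = 7.6580×10⁶ m.
r₂ = 6371 + 8650 = 15021 km = 1.5021×10⁷ m.
Transfer ellipse a_t = (r₁ + r₂)/2 = 1.134×10⁷ m.
At r₁: circular v_c1 = √(μ/r₁) = 7215 m/s; transfer-perigee v_p = √[μ(2/r₁ − 1/a_t)] = 8304 m/s.
Δv₁ = v_p − v_c1 = 1089 m/s.
= 1.089 km/s.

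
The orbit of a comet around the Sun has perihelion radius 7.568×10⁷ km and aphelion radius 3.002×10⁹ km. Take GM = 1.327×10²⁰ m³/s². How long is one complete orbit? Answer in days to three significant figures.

T ≈ 12100 days

Semi-major axis a = (r_p + r_a)/2 = (7.5680×10⁷ + 3.0020×10⁹)/2 = 1.5388×10⁹ km = 1.539×10¹² m.
By Kepler's third law T = 2π√(a³/μ) = 2π × 1.657×10⁸ = 1.041×10⁹ s.
= 12050 days.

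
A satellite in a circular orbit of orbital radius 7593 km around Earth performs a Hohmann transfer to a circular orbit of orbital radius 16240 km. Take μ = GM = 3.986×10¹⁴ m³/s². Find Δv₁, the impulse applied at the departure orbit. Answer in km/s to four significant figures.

Δv ≈ 1.213 km/s

r₁ = 7593 km = 7.593×10⁶ m.
r₂ = 16240 km = 1.624×10⁷ m.
Transfer ellipse a_t = (r₁ + r₂)/2 = 1.192×10⁷ m.
At r₁: circular v_c1 = √(μ/r₁) = 7245 m/s; transfer-perigee v_p = √[μ(2/r₁ − 1/a_t)] = 8458 m/s.
Δv₁ = v_p − v_c1 = 1213 m/s.
= 1.213 km/s.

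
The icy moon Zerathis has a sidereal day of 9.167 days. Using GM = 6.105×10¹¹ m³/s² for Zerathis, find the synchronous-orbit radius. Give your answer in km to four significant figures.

T = 9.167 days = 7.920×10⁵ s.
A synchronous orbit has period T, so by Kepler's third law a = (μT²/4π²)^(1/3).
μT²/4π² = 6.105×10¹¹ × (7.920×10⁵)² / 39.48 = 9.701×10²¹ m³.
a = 2.133×10⁷ m = 21327 km.

r_sync ≈ 21330 km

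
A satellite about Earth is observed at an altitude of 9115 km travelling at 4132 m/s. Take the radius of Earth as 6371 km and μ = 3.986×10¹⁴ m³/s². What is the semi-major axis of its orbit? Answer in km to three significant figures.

a ≈ 11600 km

r = 6371 + 9115 = 15486 km = 1.549×10⁷ m.
Specific orbital energy ε = v²/2 − μ/r = (4132)²/2 − 3.986×10¹⁴/1.549×10⁷ = -1.720×10⁷ J/kg.
Since ε = −μ/(2a), a = −μ/(2ε) = 1.159×10⁷ m = 11585 km.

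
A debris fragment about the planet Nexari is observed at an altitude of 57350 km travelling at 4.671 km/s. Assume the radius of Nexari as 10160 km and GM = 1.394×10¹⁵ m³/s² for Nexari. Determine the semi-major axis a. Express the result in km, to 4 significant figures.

a ≈ 71560 km

r = 10160 + 57350 = 67510 km = 6.751×10⁷ m.
Specific orbital energy ε = v²/2 − μ/r = (4671)²/2 − 1.394×10¹⁵/6.751×10⁷ = -9.740×10⁶ J/kg.
Since ε = −μ/(2a), a = −μ/(2ε) = 7.156×10⁷ m = 71563 km.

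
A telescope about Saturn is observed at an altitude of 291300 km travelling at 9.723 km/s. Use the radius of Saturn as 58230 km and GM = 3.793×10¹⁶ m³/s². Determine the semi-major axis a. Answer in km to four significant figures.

r = 58230 + 291300 = 3.4953×10⁵ km = 3.495×10⁸ m.
Vis-viva rearranged: 1/a = 2/r − v²/μ = 5.722×10⁻⁹ − 2.492×10⁻⁹ = 3.230×10⁻⁹ m⁻¹.
a = 3.096×10⁸ m = 3.0964×10⁵ km.

a ≈ 3.096×10⁵ km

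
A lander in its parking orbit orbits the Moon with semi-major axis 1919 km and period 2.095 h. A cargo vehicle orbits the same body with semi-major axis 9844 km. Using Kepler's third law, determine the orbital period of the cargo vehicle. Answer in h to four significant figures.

Kepler's third law: T² ∝ a³, so T₂ = T₁ (a₂/a₁)^(3/2).
a₂/a₁ = 5.130, (a₂/a₁)^(3/2) = 11.62.
T₂ = 2.095 × 11.62 = 24.34 h.

T₂ ≈ 24.34 h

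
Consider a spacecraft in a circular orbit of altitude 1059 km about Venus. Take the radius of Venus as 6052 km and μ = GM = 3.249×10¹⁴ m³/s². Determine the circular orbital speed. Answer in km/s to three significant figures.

v ≈ 6.76 km/s

r = 6052 + 1059 = 7111.0 km = 7.1110×10⁶ m.
For a circular orbit v = √(μ/r) = √(3.249×10¹⁴ / 7.111×10⁶) = √(4.569×10⁷) = 6759 m/s.
That is 6.759 km/s.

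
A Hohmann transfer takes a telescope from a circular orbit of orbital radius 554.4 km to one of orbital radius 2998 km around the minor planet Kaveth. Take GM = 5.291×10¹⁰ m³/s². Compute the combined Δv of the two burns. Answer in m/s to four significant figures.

r₁ = 554.4 km = 5.544×10⁵ m.
r₂ = 2998 km = 2.998×10⁶ m.
Transfer ellipse a_t = (r₁ + r₂)/2 = 1.776×10⁶ m.
At r₁: circular v_c1 = √(μ/r₁) = 308.9 m/s; transfer-periapsis v_p = √[μ(2/r₁ − 1/a_t)] = 401.4 m/s.
Δv₁ = v_p − v_c1 = 92.43 m/s.
At r₂: circular v_c2 = √(μ/r₂) = 132.8 m/s; transfer-apoapsis v_a = √[μ(2/r₂ − 1/a_t)] = 74.22 m/s.
Δv₂ = v_c2 − v_a = 58.63 m/s.
Total Δv = Δv₁ + Δv₂ = 151.1 m/s.

Δv_total ≈ 151.1 m/s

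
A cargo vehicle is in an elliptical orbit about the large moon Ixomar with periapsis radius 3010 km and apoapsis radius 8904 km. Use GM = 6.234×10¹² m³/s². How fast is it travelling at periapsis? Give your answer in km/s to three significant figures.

Semi-major axis a = (r_p + r_a)/2 = 5957.0 km = 5.957×10⁶ m.
Vis-viva: v² = μ(2/r − 1/a) = 6.234×10¹² × (6.645×10⁻⁷ − 1.679×10⁻⁷) = 3.096×10⁶ m²/s².
v = 1759 m/s = 1.759 km/s.

v ≈ 1.76 km/s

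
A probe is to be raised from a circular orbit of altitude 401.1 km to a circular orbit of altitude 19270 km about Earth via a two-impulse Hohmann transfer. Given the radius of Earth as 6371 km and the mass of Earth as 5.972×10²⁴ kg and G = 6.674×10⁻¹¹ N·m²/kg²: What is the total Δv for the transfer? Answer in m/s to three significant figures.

Δv_total ≈ 3370 m/s

μ = GM = 6.674×10⁻¹¹ × 5.972×10²⁴ = 3.986×10¹⁴ m³/s².
r₁ = 6371 + 401.1 = 6772.1 km = 6.7721×10⁶ m.
r₂ = 6371 + 19270 = 25641 km = 2.5641×10⁷ m.
Transfer ellipse a_t = (r₁ + r₂)/2 = 1.621×10⁷ m.
At r₁: circular v_c1 = √(μ/r₁) = 7672 m/s; transfer-perigee v_p = √[μ(2/r₁ − 1/a_t)] = 9650 m/s.
Δv₁ = v_p − v_c1 = 1978 m/s.
At r₂: circular v_c2 = √(μ/r₂) = 3943 m/s; transfer-apogee v_a = √[μ(2/r₂ − 1/a_t)] = 2549 m/s.
Δv₂ = v_c2 − v_a = 1394 m/s.
Total Δv = Δv₁ + Δv₂ = 3372 m/s.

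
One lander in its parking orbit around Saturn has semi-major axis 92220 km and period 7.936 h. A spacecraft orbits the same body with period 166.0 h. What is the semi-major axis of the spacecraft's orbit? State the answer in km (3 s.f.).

a₂ ≈ 7.00×10⁵ km

Kepler's third law: a³ ∝ T², so a₂ = a₁ (T₂/T₁)^(2/3).
T₂/T₁ = 20.92, (T₂/T₁)^(2/3) = 7.592.
a₂ = 92220 × 7.592 = 7.001×10⁵ km.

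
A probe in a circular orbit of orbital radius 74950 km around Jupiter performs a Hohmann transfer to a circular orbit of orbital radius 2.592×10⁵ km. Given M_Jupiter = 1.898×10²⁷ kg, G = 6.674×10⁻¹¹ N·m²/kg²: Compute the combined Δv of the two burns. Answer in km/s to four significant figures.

Δv_total ≈ 17.39 km/s

μ = GM = 6.674×10⁻¹¹ × 1.898×10²⁷ = 1.267×10¹⁷ m³/s².
r₁ = 74950 km = 7.495×10⁷ m.
r₂ = 2.592×10⁵ km = 2.592×10⁸ m.
Transfer ellipse a_t = (r₁ + r₂)/2 = 1.671×10⁸ m.
At r₁: circular v_c1 = √(μ/r₁) = 41110 m/s; transfer-perijove v_p = √[μ(2/r₁ − 1/a_t)] = 51210 m/s.
Δv₁ = v_p − v_c1 = 10090 m/s.
At r₂: circular v_c2 = √(μ/r₂) = 22110 m/s; transfer-apojove v_a = √[μ(2/r₂ − 1/a_t)] = 14810 m/s.
Δv₂ = v_c2 − v_a = 7300 m/s.
Total Δv = Δv₁ + Δv₂ = 17390 m/s = 17.39 km/s.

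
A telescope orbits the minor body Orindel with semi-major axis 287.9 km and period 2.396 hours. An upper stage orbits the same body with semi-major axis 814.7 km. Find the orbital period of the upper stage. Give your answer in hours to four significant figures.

T₂ ≈ 11.41 hours

Kepler's third law: T² ∝ a³, so T₂ = T₁ (a₂/a₁)^(3/2).
a₂/a₁ = 2.830, (a₂/a₁)^(3/2) = 4.760.
T₂ = 2.396 × 4.760 = 11.41 hours.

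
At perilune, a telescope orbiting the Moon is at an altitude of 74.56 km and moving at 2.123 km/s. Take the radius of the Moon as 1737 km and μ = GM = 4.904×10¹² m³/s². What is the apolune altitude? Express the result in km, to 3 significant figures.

r_p = 1737 + 74.56 = 1811.6 km = 1.812×10⁶ m.
Specific energy ε = v²/2 − μ/r = -4.535×10⁵ J/kg, so a = −μ/(2ε) = 5.407×10⁶ m.
The apsides satisfy r_p + r_a = 2a, so the apolune radius is 2a − r_p = 9.002×10⁶ m = 9002.2 km.
Apolune altitude = 9002.2 − 1737 = 7265.2 km.

apolune altitude ≈ 7270 km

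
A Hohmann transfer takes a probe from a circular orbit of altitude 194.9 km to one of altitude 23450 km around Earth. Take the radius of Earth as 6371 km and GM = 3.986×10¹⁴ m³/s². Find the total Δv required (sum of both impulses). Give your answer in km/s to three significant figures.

Δv_total ≈ 3.64 km/s

r₁ = 6371 + 194.9 = 6565.9 km = 6.5659×10⁶ m.
r₂ = 6371 + 23450 = 29821 km = 2.9821×10⁷ m.
Transfer ellipse a_t = (r₁ + r₂)/2 = 1.819×10⁷ m.
At r₁: circular v_c1 = √(μ/r₁) = 7792 m/s; transfer-perigee v_p = √[μ(2/r₁ − 1/a_t)] = 9975 m/s.
Δv₁ = v_p − v_c1 = 2184 m/s.
At r₂: circular v_c2 = √(μ/r₂) = 3656 m/s; transfer-apogee v_a = √[μ(2/r₂ − 1/a_t)] = 2196 m/s.
Δv₂ = v_c2 − v_a = 1460 m/s.
Total Δv = Δv₁ + Δv₂ = 3643 m/s = 3.643 km/s.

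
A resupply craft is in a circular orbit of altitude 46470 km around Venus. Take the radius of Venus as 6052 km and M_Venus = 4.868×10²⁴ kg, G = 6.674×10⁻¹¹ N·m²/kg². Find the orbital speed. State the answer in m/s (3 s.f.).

μ = GM = 6.674×10⁻¹¹ × 4.868×10²⁴ = 3.249×10¹⁴ m³/s².
r = 6052 + 46470 = 52522 km = 5.2522×10⁷ m.
For a circular orbit v = √(μ/r) = √(3.249×10¹⁴ / 5.252×10⁷) = √(6.186×10⁶) = 2487 m/s.

v ≈ 2490 m/s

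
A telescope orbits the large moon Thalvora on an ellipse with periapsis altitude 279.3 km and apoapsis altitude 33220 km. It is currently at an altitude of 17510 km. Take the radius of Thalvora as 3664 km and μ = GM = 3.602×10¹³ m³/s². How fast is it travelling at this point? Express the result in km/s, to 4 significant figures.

r_p = 3664 + 279.3 = 3943.3 km = 3.9433×10⁶ m.
r_a = 3664 + 33220 = 36884 km = 3.6884×10⁷ m.
r = 3664 + 17510 = 21174 km = 2.117×10⁷ m.
Semi-major axis a = (r_p + r_a)/2 = 20414 km = 2.041×10⁷ m.
Vis-viva: v² = μ(2/r − 1/a) = 3.602×10¹³ × (9.446×10⁻⁸ − 4.899×10⁻⁸) = 1.638×10⁶ m²/s².
v = 1280 m/s = 1.280 km/s.

v ≈ 1.280 km/s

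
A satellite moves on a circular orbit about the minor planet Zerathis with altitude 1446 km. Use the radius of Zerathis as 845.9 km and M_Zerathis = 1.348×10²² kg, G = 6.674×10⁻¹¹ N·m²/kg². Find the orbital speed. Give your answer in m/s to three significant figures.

v ≈ 627 m/s

μ = GM = 6.674×10⁻¹¹ × 1.348×10²² = 8.997×10¹¹ m³/s².
r = 845.9 + 1446 = 2291.9 km = 2.2919×10⁶ m.
For a circular orbit v = √(μ/r) = √(8.997×10¹¹ / 2.292×10⁶) = √(3.925×10⁵) = 626.5 m/s.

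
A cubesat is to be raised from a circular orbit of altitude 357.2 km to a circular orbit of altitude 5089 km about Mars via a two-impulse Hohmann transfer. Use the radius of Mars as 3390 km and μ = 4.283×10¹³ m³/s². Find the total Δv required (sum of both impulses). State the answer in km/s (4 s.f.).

r₁ = 3390 + 357.2 = 3747.2 km = 3.7472×10⁶ m.
r₂ = 3390 + 5089 = 8479.0 km = 8.4790×10⁶ m.
Transfer ellipse a_t = (r₁ + r₂)/2 = 6.113×10⁶ m.
At r₁: circular v_c1 = √(μ/r₁) = 3381 m/s; transfer-periapsis v_p = √[μ(2/r₁ − 1/a_t)] = 3982 m/s.
Δv₁ = v_p − v_c1 = 600.8 m/s.
At r₂: circular v_c2 = √(μ/r₂) = 2248 m/s; transfer-apoapsis v_a = √[μ(2/r₂ − 1/a_t)] = 1760 m/s.
Δv₂ = v_c2 − v_a = 487.9 m/s.
Total Δv = Δv₁ + Δv₂ = 1089 m/s = 1.089 km/s.

Δv_total ≈ 1.089 km/s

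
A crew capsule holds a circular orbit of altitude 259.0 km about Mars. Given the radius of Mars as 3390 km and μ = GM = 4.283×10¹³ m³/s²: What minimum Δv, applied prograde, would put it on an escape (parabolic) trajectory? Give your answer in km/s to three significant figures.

Δv ≈ 1.42 km/s

r = 3390 + 259.0 = 3649.0 km = 3.6490×10⁶ m.
Circular speed v_c = √(μ/r) = 3426 m/s.
Escape speed v_esc = √(2μ/r) = √2 × v_c = 4845 m/s.
Δv = v_esc − v_c = 1419 m/s = 1.419 km/s.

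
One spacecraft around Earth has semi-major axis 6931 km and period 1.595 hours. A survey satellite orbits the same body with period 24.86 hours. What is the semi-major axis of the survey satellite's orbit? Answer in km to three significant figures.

Kepler's third law: a³ ∝ T², so a₂ = a₁ (T₂/T₁)^(2/3).
T₂/T₁ = 15.59, (T₂/T₁)^(2/3) = 6.240.
a₂ = 6931 × 6.240 = 43250 km.

a₂ ≈ 43200 km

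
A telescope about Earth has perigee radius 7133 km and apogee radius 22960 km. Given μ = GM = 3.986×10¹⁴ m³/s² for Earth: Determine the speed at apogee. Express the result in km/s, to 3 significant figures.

v ≈ 2.87 km/s

Semi-major axis a = (r_p + r_a)/2 = 15046 km = 1.505×10⁷ m.
Vis-viva: v² = μ(2/r − 1/a) = 3.986×10¹⁴ × (8.711×10⁻⁸ − 6.646×10⁻⁸) = 8.230×10⁶ m²/s².
v = 2869 m/s = 2.869 km/s.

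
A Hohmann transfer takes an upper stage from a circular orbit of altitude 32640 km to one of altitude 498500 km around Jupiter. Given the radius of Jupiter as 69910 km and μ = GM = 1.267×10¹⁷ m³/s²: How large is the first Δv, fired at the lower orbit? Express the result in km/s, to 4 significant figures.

Δv ≈ 10.60 km/s

r₁ = 69910 + 32640 = 102550 km = 1.0255×10⁸ m.
r₂ = 69910 + 498500 = 568410 km = 5.6841×10⁸ m.
Transfer ellipse a_t = (r₁ + r₂)/2 = 3.355×10⁸ m.
At r₁: circular v_c1 = √(μ/r₁) = 35150 m/s; transfer-perijove v_p = √[μ(2/r₁ − 1/a_t)] = 45750 m/s.
Δv₁ = v_p − v_c1 = 10600 m/s.
= 10.60 km/s.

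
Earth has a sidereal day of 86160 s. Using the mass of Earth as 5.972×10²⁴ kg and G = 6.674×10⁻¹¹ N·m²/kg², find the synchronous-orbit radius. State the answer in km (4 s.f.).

r_sync ≈ 42160 km

μ = GM = 6.674×10⁻¹¹ × 5.972×10²⁴ = 3.986×10¹⁴ m³/s².
A synchronous orbit has period T, so by Kepler's third law a = (μT²/4π²)^(1/3).
μT²/4π² = 3.986×10¹⁴ × (8.616×10⁴)² / 39.48 = 7.495×10²² m³.
a = 4.216×10⁷ m = 42162 km.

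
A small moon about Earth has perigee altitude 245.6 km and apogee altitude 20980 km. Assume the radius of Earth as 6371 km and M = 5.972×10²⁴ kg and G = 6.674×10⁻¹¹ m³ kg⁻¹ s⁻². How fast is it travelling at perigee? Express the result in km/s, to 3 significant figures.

v ≈ 9.85 km/s

μ = GM = 6.674×10⁻¹¹ × 5.972×10²⁴ = 3.986×10¹⁴ m³/s².
r_p = 6371 + 245.6 = 6616.6 km = 6.6166×10⁶ m.
r_a = 6371 + 20980 = 27351 km = 2.7351×10⁷ m.
Semi-major axis a = (r_p + r_a)/2 = 16984 km = 1.698×10⁷ m.
Vis-viva: v² = μ(2/r − 1/a) = 3.986×10¹⁴ × (3.023×10⁻⁷ − 5.888×10⁻⁸) = 9.701×10⁷ m²/s².
v = 9849 m/s = 9.849 km/s.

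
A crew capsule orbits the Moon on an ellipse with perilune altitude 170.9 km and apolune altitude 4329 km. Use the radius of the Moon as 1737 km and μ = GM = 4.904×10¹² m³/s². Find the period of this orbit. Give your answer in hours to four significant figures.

T ≈ 6.274 hours

r_p = 1737 + 170.9 = 1907.9 km = 1.9079×10⁶ m.
r_a = 1737 + 4329 = 6066.0 km = 6.0660×10⁶ m.
Semi-major axis a = (r_p + r_a)/2 = (1907.9 + 6066.0)/2 = 3986.9 km = 3.987×10⁶ m.
By Kepler's third law T = 2π√(a³/μ) = 2π × 3.595×10³ = 2.259×10⁴ s.
= 6.274 hours.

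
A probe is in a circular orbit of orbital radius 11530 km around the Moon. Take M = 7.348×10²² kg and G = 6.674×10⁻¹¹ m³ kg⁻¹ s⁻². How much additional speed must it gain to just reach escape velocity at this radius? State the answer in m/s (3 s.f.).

Δv ≈ 270 m/s

μ = GM = 6.674×10⁻¹¹ × 7.348×10²² = 4.904×10¹² m³/s².
r = 11530 km = 1.153×10⁷ m.
Circular speed v_c = √(μ/r) = 652.2 m/s.
Escape speed v_esc = √(2μ/r) = √2 × v_c = 922.3 m/s.
Δv = v_esc − v_c = 270.1 m/s.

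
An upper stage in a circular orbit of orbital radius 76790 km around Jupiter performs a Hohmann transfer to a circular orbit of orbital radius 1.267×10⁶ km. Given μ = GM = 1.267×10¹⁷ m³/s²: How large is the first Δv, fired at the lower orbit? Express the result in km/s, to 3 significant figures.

Δv ≈ 15.2 km/s

r₁ = 76790 km = 7.679×10⁷ m.
r₂ = 1.267×10⁶ km = 1.267×10⁹ m.
Transfer ellipse a_t = (r₁ + r₂)/2 = 6.719×10⁸ m.
At r₁: circular v_c1 = √(μ/r₁) = 40620 m/s; transfer-perijove v_p = √[μ(2/r₁ − 1/a_t)] = 55780 m/s.
Δv₁ = v_p − v_c1 = 15160 m/s.
= 15.16 km/s.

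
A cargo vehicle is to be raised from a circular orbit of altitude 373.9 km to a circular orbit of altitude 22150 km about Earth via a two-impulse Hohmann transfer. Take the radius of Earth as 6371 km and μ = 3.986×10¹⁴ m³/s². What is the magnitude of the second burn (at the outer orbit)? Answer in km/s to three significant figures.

r₁ = 6371 + 373.9 = 6744.9 km = 6.7449×10⁶ m.
r₂ = 6371 + 22150 = 28521 km = 2.8521×10⁷ m.
Transfer ellipse a_t = (r₁ + r₂)/2 = 1.763×10⁷ m.
At r₁: circular v_c1 = √(μ/r₁) = 7687 m/s; transfer-perigee v_p = √[μ(2/r₁ − 1/a_t)] = 9777 m/s.
At r₂: circular v_c2 = √(μ/r₂) = 3738 m/s; transfer-apogee v_a = √[μ(2/r₂ − 1/a_t)] = 2312 m/s.
Δv₂ = v_c2 − v_a = 1426 m/s.
= 1.426 km/s.

Δv ≈ 1.43 km/s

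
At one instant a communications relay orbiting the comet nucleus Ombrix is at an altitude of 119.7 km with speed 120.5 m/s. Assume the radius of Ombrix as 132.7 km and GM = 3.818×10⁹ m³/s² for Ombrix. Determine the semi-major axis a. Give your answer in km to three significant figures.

r = 132.7 + 119.7 = 252.40 km = 2.524×10⁵ m.
Vis-viva rearranged: 1/a = 2/r − v²/μ = 7.924×10⁻⁶ − 3.803×10⁻⁶ = 4.121×10⁻⁶ m⁻¹.
a = 2.427×10⁵ m = 242.67 km.

a ≈ 243 km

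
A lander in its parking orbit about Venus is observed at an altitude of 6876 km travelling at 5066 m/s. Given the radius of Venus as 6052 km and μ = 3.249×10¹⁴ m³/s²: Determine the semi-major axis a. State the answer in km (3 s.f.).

a ≈ 13200 km

r = 6052 + 6876 = 12928 km = 1.293×10⁷ m.
Vis-viva rearranged: 1/a = 2/r − v²/μ = 1.547×10⁻⁷ − 7.899×10⁻⁸ = 7.571×10⁻⁸ m⁻¹.
a = 1.321×10⁷ m = 13208 km.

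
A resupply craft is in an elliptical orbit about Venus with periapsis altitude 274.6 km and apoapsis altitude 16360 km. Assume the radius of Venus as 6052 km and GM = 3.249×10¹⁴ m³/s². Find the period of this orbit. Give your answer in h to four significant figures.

T ≈ 5.274 h

r_p = 6052 + 274.6 = 6326.6 km = 6.3266×10⁶ m.
r_a = 6052 + 16360 = 22412 km = 2.2412×10⁷ m.
Semi-major axis a = (r_p + r_a)/2 = (6326.6 + 22412)/2 = 14369 km = 1.437×10⁷ m.
By Kepler's third law T = 2π√(a³/μ) = 2π × 3.022×10³ = 1.899×10⁴ s.
= 5.274 h.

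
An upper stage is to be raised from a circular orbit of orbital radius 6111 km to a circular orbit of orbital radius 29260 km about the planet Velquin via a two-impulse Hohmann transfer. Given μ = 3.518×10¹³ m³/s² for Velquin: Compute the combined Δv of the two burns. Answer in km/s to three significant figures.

r₁ = 6111 km = 6.111×10⁶ m.
r₂ = 29260 km = 2.926×10⁷ m.
Transfer ellipse a_t = (r₁ + r₂)/2 = 1.769×10⁷ m.
At r₁: circular v_c1 = √(μ/r₁) = 2399 m/s; transfer-periapsis v_p = √[μ(2/r₁ − 1/a_t)] = 3086 m/s.
Δv₁ = v_p − v_c1 = 686.8 m/s.
At r₂: circular v_c2 = √(μ/r₂) = 1097 m/s; transfer-apoapsis v_a = √[μ(2/r₂ − 1/a_t)] = 644.6 m/s.
Δv₂ = v_c2 − v_a = 452.0 m/s.
Total Δv = Δv₁ + Δv₂ = 1139 m/s = 1.139 km/s.

Δv_total ≈ 1.14 km/s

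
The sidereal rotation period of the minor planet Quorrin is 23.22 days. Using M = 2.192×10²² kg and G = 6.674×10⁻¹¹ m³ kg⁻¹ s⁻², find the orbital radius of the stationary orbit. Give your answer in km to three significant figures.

μ = GM = 6.674×10⁻¹¹ × 2.192×10²² = 1.463×10¹² m³/s².
T = 23.22 days = 2.006×10⁶ s.
A synchronous orbit has period T, so by Kepler's third law a = (μT²/4π²)^(1/3).
μT²/4π² = 1.463×10¹² × (2.006×10⁶)² / 39.48 = 1.491×10²³ m³.
a = 5.303×10⁷ m = 53032 km.

r_sync ≈ 53000 km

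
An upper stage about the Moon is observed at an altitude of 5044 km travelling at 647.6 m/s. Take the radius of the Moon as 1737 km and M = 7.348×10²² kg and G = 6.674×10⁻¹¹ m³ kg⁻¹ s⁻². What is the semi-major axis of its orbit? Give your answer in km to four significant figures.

a ≈ 4775 km

μ = GM = 6.674×10⁻¹¹ × 7.348×10²² = 4.904×10¹² m³/s².
r = 1737 + 5044 = 6781.0 km = 6.781×10⁶ m.
Vis-viva rearranged: 1/a = 2/r − v²/μ = 2.949×10⁻⁷ − 8.552×10⁻⁸ = 2.094×10⁻⁷ m⁻¹.
a = 4.775×10⁶ m = 4775.0 km.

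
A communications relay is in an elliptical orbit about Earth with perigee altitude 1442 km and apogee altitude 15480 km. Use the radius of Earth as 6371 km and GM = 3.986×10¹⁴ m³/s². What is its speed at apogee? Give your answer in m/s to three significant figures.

v ≈ 3100 m/s

r_p = 6371 + 1442 = 7813.0 km = 7.8130×10⁶ m.
r_a = 6371 + 15480 = 21851 km = 2.1851×10⁷ m.
Semi-major axis a = (r_p + r_a)/2 = 14832 km = 1.483×10⁷ m.
Vis-viva: v² = μ(2/r − 1/a) = 3.986×10¹⁴ × (9.153×10⁻⁸ − 6.742×10⁻⁸) = 9.609×10⁶ m²/s².
v = 3100 m/s.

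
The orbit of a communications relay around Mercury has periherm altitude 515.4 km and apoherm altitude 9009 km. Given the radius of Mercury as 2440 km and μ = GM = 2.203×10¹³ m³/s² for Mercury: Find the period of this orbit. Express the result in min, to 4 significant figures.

r_p = 2440 + 515.4 = 2955.4 km = 2.9554×10⁶ m.
r_a = 2440 + 9009 = 11449 km = 1.1449×10⁷ m.
Semi-major axis a = (r_p + r_a)/2 = (2955.4 + 11449)/2 = 7202.2 km = 7.202×10⁶ m.
By Kepler's third law T = 2π√(a³/μ) = 2π × 4.118×10³ = 2.587×10⁴ s.
= 431.2 min.

T ≈ 431.2 min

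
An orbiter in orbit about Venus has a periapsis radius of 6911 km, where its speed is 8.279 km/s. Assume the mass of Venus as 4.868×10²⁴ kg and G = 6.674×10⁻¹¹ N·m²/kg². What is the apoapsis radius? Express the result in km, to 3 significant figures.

μ = GM = 6.674×10⁻¹¹ × 4.868×10²⁴ = 3.249×10¹⁴ m³/s².
r_p = 6.911×10⁶ m.
Specific energy ε = v²/2 − μ/r = -1.274×10⁷ J/kg, so a = −μ/(2ε) = 1.275×10⁷ m.
The apsides satisfy r_p + r_a = 2a, so the apoapsis radius is 2a − r_p = 1.859×10⁷ m = 18591 km.

apoapsis radius ≈ 18600 km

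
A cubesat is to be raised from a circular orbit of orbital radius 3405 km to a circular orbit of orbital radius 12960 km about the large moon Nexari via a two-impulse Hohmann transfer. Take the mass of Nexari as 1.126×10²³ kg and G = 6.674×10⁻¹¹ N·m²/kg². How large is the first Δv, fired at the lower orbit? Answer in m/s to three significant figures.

μ = GM = 6.674×10⁻¹¹ × 1.126×10²³ = 7.515×10¹² m³/s².
r₁ = 3405 km = 3.405×10⁶ m.
r₂ = 12960 km = 1.296×10⁷ m.
Transfer ellipse a_t = (r₁ + r₂)/2 = 8.182×10⁶ m.
At r₁: circular v_c1 = √(μ/r₁) = 1486 m/s; transfer-periapsis v_p = √[μ(2/r₁ − 1/a_t)] = 1870 m/s.
Δv₁ = v_p − v_c1 = 384.1 m/s.

Δv ≈ 384 m/s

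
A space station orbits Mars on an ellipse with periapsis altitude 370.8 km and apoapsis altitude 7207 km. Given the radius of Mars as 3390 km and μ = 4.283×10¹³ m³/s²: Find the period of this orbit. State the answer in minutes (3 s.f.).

r_p = 3390 + 370.8 = 3760.8 km = 3.7608×10⁶ m.
r_a = 3390 + 7207 = 10597 km = 1.0597×10⁷ m.
Semi-major axis a = (r_p + r_a)/2 = (3760.8 + 10597)/2 = 7178.9 km = 7.179×10⁶ m.
By Kepler's third law T = 2π√(a³/μ) = 2π × 2.939×10³ = 1.847×10⁴ s.
= 307.8 minutes.

T ≈ 308 minutes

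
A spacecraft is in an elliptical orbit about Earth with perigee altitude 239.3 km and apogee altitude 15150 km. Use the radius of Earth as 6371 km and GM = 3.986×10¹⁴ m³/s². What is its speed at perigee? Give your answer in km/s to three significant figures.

v ≈ 9.61 km/s

r_p = 6371 + 239.3 = 6610.3 km = 6.6103×10⁶ m.
r_a = 6371 + 15150 = 21521 km = 2.1521×10⁷ m.
Semi-major axis a = (r_p + r_a)/2 = 14066 km = 1.407×10⁷ m.
Vis-viva: v² = μ(2/r − 1/a) = 3.986×10¹⁴ × (3.026×10⁻⁷ − 7.110×10⁻⁸) = 9.226×10⁷ m²/s².
v = 9605 m/s = 9.605 km/s.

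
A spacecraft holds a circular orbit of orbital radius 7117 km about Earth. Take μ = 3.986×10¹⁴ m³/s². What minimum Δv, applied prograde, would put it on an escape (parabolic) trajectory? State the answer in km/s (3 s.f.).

Δv ≈ 3.10 km/s

r = 7117 km = 7.117×10⁶ m.
Circular speed v_c = √(μ/r) = 7484 m/s.
Escape speed v_esc = √(2μ/r) = √2 × v_c = 10580 m/s.
Δv = v_esc − v_c = 3100 m/s = 3.100 km/s.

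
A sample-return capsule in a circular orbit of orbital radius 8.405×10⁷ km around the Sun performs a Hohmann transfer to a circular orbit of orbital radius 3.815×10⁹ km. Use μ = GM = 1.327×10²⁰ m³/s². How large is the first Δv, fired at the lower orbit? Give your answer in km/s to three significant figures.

Δv ≈ 15.8 km/s

r₁ = 8.405×10⁷ km = 8.405×10¹⁰ m.
r₂ = 3.815×10⁹ km = 3.815×10¹² m.
Transfer ellipse a_t = (r₁ + r₂)/2 = 1.950×10¹² m.
At r₁: circular v_c1 = √(μ/r₁) = 39730 m/s; transfer-perihelion v_p = √[μ(2/r₁ − 1/a_t)] = 55580 m/s.
Δv₁ = v_p − v_c1 = 15850 m/s.
= 15.85 km/s.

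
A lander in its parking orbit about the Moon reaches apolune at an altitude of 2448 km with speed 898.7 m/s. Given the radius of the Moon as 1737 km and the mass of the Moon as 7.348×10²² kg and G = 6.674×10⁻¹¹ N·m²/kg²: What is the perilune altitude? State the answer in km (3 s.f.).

μ = GM = 6.674×10⁻¹¹ × 7.348×10²² = 4.904×10¹² m³/s².
r_a = 1737 + 2448 = 4185.0 km = 4.185×10⁶ m.
Specific energy ε = v²/2 − μ/r = -7.680×10⁵ J/kg, so a = −μ/(2ε) = 3.193×10⁶ m.
The apsides satisfy r_p + r_a = 2a, so the perilune radius is 2a − r_a = 2.201×10⁶ m = 2200.6 km.
Perilune altitude = 2200.6 − 1737 = 463.60 km.

perilune altitude ≈ 464 km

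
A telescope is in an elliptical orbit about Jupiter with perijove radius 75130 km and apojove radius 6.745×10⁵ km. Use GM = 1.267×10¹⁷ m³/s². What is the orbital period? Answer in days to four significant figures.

T ≈ 1.483 days

Semi-major axis a = (r_p + r_a)/2 = (75130 + 6.7450×10⁵)/2 = 3.7482×10⁵ km = 3.748×10⁸ m.
By Kepler's third law T = 2π√(a³/μ) = 2π × 2.039×10⁴ = 1.281×10⁵ s.
= 1.483 days.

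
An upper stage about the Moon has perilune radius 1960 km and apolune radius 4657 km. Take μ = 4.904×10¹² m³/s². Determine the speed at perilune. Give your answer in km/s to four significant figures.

v ≈ 1.877 km/s

Semi-major axis a = (r_p + r_a)/2 = 3308.5 km = 3.308×10⁶ m.
Vis-viva: v² = μ(2/r − 1/a) = 4.904×10¹² × (1.020×10⁻⁶ − 3.023×10⁻⁷) = 3.522×10⁶ m²/s².
v = 1877 m/s = 1.877 km/s.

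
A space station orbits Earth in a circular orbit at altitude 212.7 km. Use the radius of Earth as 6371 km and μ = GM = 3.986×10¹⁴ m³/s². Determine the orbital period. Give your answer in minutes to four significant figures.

T ≈ 88.61 minutes

r = 6371 + 212.7 = 6583.7 km = 6.5837×10⁶ m.
Kepler's third law: T = 2π√(r³/μ) = 2π√((6.584×10⁶)³ / 3.986×10¹⁴).
r³/μ = 7.159×10⁵ s², so T = 2π × 8.461×10² = 5.316×10³ s.
Converting: 5.316×10³ s ÷ 60.00 = 88.61 minutes.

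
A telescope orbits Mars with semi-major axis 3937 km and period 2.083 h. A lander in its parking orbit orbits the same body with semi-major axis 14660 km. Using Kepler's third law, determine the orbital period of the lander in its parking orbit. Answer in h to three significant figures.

T₂ ≈ 15.0 h

Kepler's third law: T² ∝ a³, so T₂ = T₁ (a₂/a₁)^(3/2).
a₂/a₁ = 3.724, (a₂/a₁)^(3/2) = 7.185.
T₂ = 2.083 × 7.185 = 14.97 h.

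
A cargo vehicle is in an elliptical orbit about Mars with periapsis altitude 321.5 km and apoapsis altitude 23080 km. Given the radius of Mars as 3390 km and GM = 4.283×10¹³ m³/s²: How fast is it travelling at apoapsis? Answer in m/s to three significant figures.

v ≈ 631 m/s

r_p = 3390 + 321.5 = 3711.5 km = 3.7115×10⁶ m.
r_a = 3390 + 23080 = 26470 km = 2.6470×10⁷ m.
Semi-major axis a = (r_p + r_a)/2 = 15091 km = 1.509×10⁷ m.
Vis-viva: v² = μ(2/r − 1/a) = 4.283×10¹³ × (7.556×10⁻⁸ − 6.627×10⁻⁸) = 3.980×10⁵ m²/s².
v = 630.8 m/s.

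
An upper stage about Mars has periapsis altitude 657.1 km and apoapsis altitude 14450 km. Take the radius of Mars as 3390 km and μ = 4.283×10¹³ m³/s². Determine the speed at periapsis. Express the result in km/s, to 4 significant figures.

v ≈ 4.154 km/s

r_p = 3390 + 657.1 = 4047.1 km = 4.0471×10⁶ m.
r_a = 3390 + 14450 = 17840 km = 1.7840×10⁷ m.
Semi-major axis a = (r_p + r_a)/2 = 10944 km = 1.094×10⁷ m.
Vis-viva: v² = μ(2/r − 1/a) = 4.283×10¹³ × (4.942×10⁻⁷ − 9.138×10⁻⁸) = 1.725×10⁷ m²/s².
v = 4154 m/s = 4.154 km/s.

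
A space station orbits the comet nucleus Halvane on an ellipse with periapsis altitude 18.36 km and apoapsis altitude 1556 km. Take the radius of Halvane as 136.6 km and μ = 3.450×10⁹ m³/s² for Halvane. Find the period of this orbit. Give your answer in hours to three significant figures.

r_p = 136.6 + 18.36 = 154.96 km = 1.5496×10⁵ m.
r_a = 136.6 + 1556 = 1692.6 km = 1.6926×10⁶ m.
Semi-major axis a = (r_p + r_a)/2 = (154.96 + 1692.6)/2 = 923.78 km = 9.238×10⁵ m.
By Kepler's third law T = 2π√(a³/μ) = 2π × 1.512×10⁴ = 9.498×10⁴ s.
= 26.38 hours.

T ≈ 26.4 hours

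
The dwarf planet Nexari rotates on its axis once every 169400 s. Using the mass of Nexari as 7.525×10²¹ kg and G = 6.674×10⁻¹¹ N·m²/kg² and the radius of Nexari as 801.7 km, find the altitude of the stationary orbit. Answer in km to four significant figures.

h_sync ≈ 6345 km

μ = GM = 6.674×10⁻¹¹ × 7.525×10²¹ = 5.022×10¹¹ m³/s².
A synchronous orbit has period T, so by Kepler's third law a = (μT²/4π²)^(1/3).
μT²/4π² = 5.022×10¹¹ × (1.694×10⁵)² / 39.48 = 3.651×10²⁰ m³.
a = 7.147×10⁶ m = 7146.9 km.
Altitude h = a − R = 7146.9 − 801.7 = 6345.2 km.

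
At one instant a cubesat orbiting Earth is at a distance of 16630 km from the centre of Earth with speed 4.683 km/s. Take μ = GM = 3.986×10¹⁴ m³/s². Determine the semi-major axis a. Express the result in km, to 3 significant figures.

a ≈ 15300 km

r = 1.663×10⁷ m.
Vis-viva rearranged: 1/a = 2/r − v²/μ = 1.203×10⁻⁷ − 5.502×10⁻⁸ = 6.525×10⁻⁸ m⁻¹.
a = 1.533×10⁷ m = 15327 km.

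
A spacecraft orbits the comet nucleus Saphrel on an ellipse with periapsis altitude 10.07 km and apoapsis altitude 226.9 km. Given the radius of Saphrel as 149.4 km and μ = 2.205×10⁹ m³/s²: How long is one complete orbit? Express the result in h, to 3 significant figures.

T ≈ 5.15 h

r_p = 149.4 + 10.07 = 159.47 km = 1.5947×10⁵ m.
r_a = 149.4 + 226.9 = 376.30 km = 3.7630×10⁵ m.
Semi-major axis a = (r_p + r_a)/2 = (159.47 + 376.30)/2 = 267.88 km = 2.679×10⁵ m.
By Kepler's third law T = 2π√(a³/μ) = 2π × 2.953×10³ = 1.855×10⁴ s.
= 5.153 h.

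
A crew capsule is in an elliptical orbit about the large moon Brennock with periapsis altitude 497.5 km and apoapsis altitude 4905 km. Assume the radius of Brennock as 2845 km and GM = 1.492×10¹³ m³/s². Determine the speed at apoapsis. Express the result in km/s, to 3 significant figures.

r_p = 2845 + 497.5 = 3342.5 km = 3.3425×10⁶ m.
r_a = 2845 + 4905 = 7750.0 km = 7.7500×10⁶ m.
Semi-major axis a = (r_p + r_a)/2 = 5546.2 km = 5.546×10⁶ m.
Vis-viva: v² = μ(2/r − 1/a) = 1.492×10¹³ × (2.581×10⁻⁷ − 1.803×10⁻⁷) = 1.160×10⁶ m²/s².
v = 1077 m/s = 1.077 km/s.

v ≈ 1.08 km/s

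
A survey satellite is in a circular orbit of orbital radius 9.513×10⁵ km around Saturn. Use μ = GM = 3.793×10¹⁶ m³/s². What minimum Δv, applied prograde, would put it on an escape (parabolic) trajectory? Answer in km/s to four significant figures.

Δv ≈ 2.616 km/s

r = 9.513×10⁵ km = 9.513×10⁸ m.
Circular speed v_c = √(μ/r) = 6314 m/s.
Escape speed v_esc = √(2μ/r) = √2 × v_c = 8930 m/s.
Δv = v_esc − v_c = 2616 m/s = 2.616 km/s.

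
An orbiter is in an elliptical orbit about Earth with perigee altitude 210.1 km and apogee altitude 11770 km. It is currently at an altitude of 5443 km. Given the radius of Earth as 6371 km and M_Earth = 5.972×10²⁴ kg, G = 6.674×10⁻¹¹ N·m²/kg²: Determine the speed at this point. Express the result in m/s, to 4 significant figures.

μ = GM = 6.674×10⁻¹¹ × 5.972×10²⁴ = 3.986×10¹⁴ m³/s².
r_p = 6371 + 210.1 = 6581.1 km = 6.5811×10⁶ m.
r_a = 6371 + 11770 = 18141 km = 1.8141×10⁷ m.
r = 6371 + 5443 = 11814 km = 1.181×10⁷ m.
Semi-major axis a = (r_p + r_a)/2 = 12361 km = 1.236×10⁷ m.
Vis-viva: v² = μ(2/r − 1/a) = 3.986×10¹⁴ × (1.693×10⁻⁷ − 8.090×10⁻⁸) = 3.523×10⁷ m²/s².
v = 5936 m/s.

v ≈ 5936 m/s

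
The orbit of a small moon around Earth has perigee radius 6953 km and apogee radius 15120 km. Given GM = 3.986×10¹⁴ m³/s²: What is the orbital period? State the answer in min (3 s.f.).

T ≈ 192 min

Semi-major axis a = (r_p + r_a)/2 = (6953.0 + 15120)/2 = 11036 km = 1.104×10⁷ m.
By Kepler's third law T = 2π√(a³/μ) = 2π × 1.836×10³ = 1.154×10⁴ s.
= 192.3 min.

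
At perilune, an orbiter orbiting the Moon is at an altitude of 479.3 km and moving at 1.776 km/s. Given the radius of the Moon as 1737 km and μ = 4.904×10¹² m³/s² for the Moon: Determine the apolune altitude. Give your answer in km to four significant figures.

apolune altitude ≈ 3762 km

r_p = 1737 + 479.3 = 2216.3 km = 2.216×10⁶ m.
Specific energy ε = v²/2 − μ/r = -6.356×10⁵ J/kg, so a = −μ/(2ε) = 3.858×10⁶ m.
The apsides satisfy r_p + r_a = 2a, so the apolune radius is 2a − r_p = 5.499×10⁶ m = 5499.1 km.
Apolune altitude = 5499.1 − 1737 = 3762.1 km.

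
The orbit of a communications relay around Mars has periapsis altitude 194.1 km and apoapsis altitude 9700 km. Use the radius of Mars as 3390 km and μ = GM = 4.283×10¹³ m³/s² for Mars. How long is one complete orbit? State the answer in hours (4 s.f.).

r_p = 3390 + 194.1 = 3584.1 km = 3.5841×10⁶ m.
r_a = 3390 + 9700 = 13090 km = 1.3090×10⁷ m.
Semi-major axis a = (r_p + r_a)/2 = (3584.1 + 13090)/2 = 8337.0 km = 8.337×10⁶ m.
By Kepler's third law T = 2π√(a³/μ) = 2π × 3.678×10³ = 2.311×10⁴ s.
= 6.420 hours.

T ≈ 6.420 hours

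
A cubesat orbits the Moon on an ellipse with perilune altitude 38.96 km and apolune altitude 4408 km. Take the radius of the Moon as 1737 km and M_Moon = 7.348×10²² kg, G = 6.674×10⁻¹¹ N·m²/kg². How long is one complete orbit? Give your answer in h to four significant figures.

μ = GM = 6.674×10⁻¹¹ × 7.348×10²² = 4.904×10¹² m³/s².
r_p = 1737 + 38.96 = 1776.0 km = 1.7760×10⁶ m.
r_a = 1737 + 4408 = 6145.0 km = 6.1450×10⁶ m.
Semi-major axis a = (r_p + r_a)/2 = (1776.0 + 6145.0)/2 = 3960.5 km = 3.960×10⁶ m.
By Kepler's third law T = 2π√(a³/μ) = 2π × 3.559×10³ = 2.236×10⁴ s.
= 6.212 h.

T ≈ 6.212 h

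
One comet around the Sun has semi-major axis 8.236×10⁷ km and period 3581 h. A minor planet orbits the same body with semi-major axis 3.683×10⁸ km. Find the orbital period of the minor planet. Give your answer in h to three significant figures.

Kepler's third law: T² ∝ a³, so T₂ = T₁ (a₂/a₁)^(3/2).
a₂/a₁ = 4.472, (a₂/a₁)^(3/2) = 9.456.
T₂ = 3581 × 9.456 = 33860 h.

T₂ ≈ 33900 h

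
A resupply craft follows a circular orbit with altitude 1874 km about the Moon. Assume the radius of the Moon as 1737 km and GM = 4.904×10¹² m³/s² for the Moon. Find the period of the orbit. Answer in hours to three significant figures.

T ≈ 5.41 hours

r = 1737 + 1874 = 3611.0 km = 3.6110×10⁶ m.
Kepler's third law: T = 2π√(r³/μ) = 2π√((3.611×10⁶)³ / 4.904×10¹²).
r³/μ = 9.601×10⁶ s², so T = 2π × 3.099×10³ = 1.947×10⁴ s.
Converting: 1.947×10⁴ s ÷ 3600 = 5.408 hours.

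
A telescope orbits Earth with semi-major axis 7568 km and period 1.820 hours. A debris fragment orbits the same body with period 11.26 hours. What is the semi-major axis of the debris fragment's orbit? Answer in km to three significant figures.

Kepler's third law: a³ ∝ T², so a₂ = a₁ (T₂/T₁)^(2/3).
T₂/T₁ = 6.187, (T₂/T₁)^(2/3) = 3.370.
a₂ = 7568 × 3.370 = 25510 km.

a₂ ≈ 25500 km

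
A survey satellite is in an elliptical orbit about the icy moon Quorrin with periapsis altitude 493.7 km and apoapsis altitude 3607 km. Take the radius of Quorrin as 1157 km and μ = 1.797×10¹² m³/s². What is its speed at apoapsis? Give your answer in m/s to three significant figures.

r_p = 1157 + 493.7 = 1650.7 km = 1.6507×10⁶ m.
r_a = 1157 + 3607 = 4764.0 km = 4.7640×10⁶ m.
Semi-major axis a = (r_p + r_a)/2 = 3207.3 km = 3.207×10⁶ m.
Vis-viva: v² = μ(2/r − 1/a) = 1.797×10¹² × (4.198×10⁻⁷ − 3.118×10⁻⁷) = 1.941×10⁵ m²/s².
v = 440.6 m/s.

v ≈ 441 m/s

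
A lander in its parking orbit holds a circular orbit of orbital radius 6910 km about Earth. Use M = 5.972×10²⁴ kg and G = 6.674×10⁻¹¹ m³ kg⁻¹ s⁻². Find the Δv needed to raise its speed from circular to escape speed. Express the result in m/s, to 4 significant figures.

μ = GM = 6.674×10⁻¹¹ × 5.972×10²⁴ = 3.986×10¹⁴ m³/s².
r = 6910 km = 6.910×10⁶ m.
Circular speed v_c = √(μ/r) = 7595 m/s.
Escape speed v_esc = √(2μ/r) = √2 × v_c = 10740 m/s.
Δv = v_esc − v_c = 3146 m/s.

Δv ≈ 3146 m/s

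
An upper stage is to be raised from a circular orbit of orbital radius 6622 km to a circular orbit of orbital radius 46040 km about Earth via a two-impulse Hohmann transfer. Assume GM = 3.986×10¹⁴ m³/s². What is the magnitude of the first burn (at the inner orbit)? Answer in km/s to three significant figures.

r₁ = 6622 km = 6.622×10⁶ m.
r₂ = 46040 km = 4.604×10⁷ m.
Transfer ellipse a_t = (r₁ + r₂)/2 = 2.633×10⁷ m.
At r₁: circular v_c1 = √(μ/r₁) = 7758 m/s; transfer-perigee v_p = √[μ(2/r₁ − 1/a_t)] = 10260 m/s.
Δv₁ = v_p − v_c1 = 2501 m/s.
= 2.501 km/s.

Δv ≈ 2.50 km/s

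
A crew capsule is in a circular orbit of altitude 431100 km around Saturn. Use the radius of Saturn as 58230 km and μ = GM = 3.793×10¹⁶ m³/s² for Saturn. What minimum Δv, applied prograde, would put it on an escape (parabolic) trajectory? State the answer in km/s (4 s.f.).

r = 58230 + 431100 = 489330 km = 4.8933×10⁸ m.
Circular speed v_c = √(μ/r) = 8804 m/s.
Escape speed v_esc = √(2μ/r) = √2 × v_c = 12450 m/s.
Δv = v_esc − v_c = 3647 m/s = 3.647 km/s.

Δv ≈ 3.647 km/s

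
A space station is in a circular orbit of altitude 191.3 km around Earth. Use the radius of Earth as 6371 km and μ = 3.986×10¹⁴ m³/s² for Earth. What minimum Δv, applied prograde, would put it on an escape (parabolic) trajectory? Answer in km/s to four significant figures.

Δv ≈ 3.228 km/s

r = 6371 + 191.3 = 6562.3 km = 6.5623×10⁶ m.
Circular speed v_c = √(μ/r) = 7794 m/s.
Escape speed v_esc = √(2μ/r) = √2 × v_c = 11020 m/s.
Δv = v_esc − v_c = 3228 m/s = 3.228 km/s.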